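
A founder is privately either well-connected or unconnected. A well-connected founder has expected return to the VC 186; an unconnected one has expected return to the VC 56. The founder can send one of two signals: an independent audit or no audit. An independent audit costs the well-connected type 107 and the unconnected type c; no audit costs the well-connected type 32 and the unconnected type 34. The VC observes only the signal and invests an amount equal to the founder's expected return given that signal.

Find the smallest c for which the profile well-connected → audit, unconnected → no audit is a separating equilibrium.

Under separation: audit → well-connected (pays 186); no audit → unconnected (pays 56).
Well-connected: 186 − 107 = 79 ≥ 56 − 32 = 24. Holds regardless of c. ✓
Unconnected: 56 − 34 ≥ 186 − c, so c ≥ 186 − 22 = 164.

164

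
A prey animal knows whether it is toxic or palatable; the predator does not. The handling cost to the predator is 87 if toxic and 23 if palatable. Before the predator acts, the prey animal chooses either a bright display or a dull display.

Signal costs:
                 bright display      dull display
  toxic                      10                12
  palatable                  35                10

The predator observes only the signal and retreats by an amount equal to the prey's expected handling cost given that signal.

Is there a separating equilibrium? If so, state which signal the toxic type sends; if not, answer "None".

Try toxic → bright display, palatable → dull display:
  If types separate, bright display earns payment 87 and dull display earns 23.
  Toxic: bright display gives 87 − 10 = 77; dull display gives 23 − 12 = 11. No deviation. ✓
  Palatable: dull display gives 23 − 10 = 13; bright display gives 87 − 35 = 52. Would deviate. ✗
Try toxic → dull display, palatable → bright display:
  If types separate, dull display earns payment 87 and bright display earns 23.
  Toxic: dull display gives 87 − 12 = 75; bright display gives 23 − 10 = 13. No deviation. ✓
  Palatable: bright display gives 23 − 35 = -12; dull display gives 87 − 10 = 77. Would deviate. ✗
Neither assignment is incentive-compatible.

None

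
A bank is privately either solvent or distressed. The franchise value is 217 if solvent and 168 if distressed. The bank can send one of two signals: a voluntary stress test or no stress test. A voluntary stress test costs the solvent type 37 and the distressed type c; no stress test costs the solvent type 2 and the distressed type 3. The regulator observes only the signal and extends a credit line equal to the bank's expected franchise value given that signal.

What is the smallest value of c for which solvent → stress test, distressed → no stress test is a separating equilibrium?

52

Under separation: stress test → solvent (pays 217); no stress test → distressed (pays 168).
Solvent: 217 − 37 = 180 ≥ 168 − 2 = 166. Holds regardless of c. ✓
Distressed: 168 − 3 ≥ 217 − c, so c ≥ 217 − 165 = 52.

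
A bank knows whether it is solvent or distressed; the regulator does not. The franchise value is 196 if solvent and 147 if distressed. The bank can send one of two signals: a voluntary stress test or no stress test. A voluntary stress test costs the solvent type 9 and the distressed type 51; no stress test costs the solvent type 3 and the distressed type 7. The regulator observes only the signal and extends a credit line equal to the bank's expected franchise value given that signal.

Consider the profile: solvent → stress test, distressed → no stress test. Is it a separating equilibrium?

No

If types separate, stress test earns payment 196 and no stress test earns 147.
Solvent: stress test gives 196 − 9 = 187; no stress test gives 147 − 3 = 144. No deviation. ✓
Distressed: no stress test gives 147 − 7 = 140; stress test gives 196 − 51 = 145. Would deviate. ✗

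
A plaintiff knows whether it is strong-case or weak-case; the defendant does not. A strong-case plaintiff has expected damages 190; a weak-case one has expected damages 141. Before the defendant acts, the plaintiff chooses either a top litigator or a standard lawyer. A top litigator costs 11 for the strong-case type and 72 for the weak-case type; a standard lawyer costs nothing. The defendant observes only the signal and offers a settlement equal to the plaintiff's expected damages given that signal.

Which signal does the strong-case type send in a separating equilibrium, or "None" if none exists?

Try strong-case → top litigator, weak-case → standard lawyer:
  Under separation the defendant infers type exactly: top litigator → strong-case (pays 190), standard lawyer → weak-case (pays 141).
  Strong-case: top litigator gives 190 − 11 = 179; standard lawyer gives 141 − 0 = 141. No deviation. ✓
  Weak-case: standard lawyer gives 141 − 0 = 141; top litigator gives 190 − 72 = 118. No deviation. ✓
Both hold — the strong-case type sends top litigator.

top litigator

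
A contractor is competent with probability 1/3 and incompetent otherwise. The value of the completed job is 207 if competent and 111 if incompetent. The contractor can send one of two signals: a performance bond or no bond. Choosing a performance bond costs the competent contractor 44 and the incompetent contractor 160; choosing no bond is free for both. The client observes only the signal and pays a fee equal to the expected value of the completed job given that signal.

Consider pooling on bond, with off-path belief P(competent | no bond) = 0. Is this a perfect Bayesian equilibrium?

On the equilibrium path (bond) the client holds the prior 1/3 and pays 1/3·207 + 2/3·111 = 143. Off-path (no bond) belief 0 gives 0·207 + 1·111 = 111.
Competent: bond gives 143 − 44 = 99; no bond gives 111 − 0 = 111. Deviates. ✗
Incompetent: bond gives 143 − 160 = -17; no bond gives 111 − 0 = 111. Deviates. ✗

No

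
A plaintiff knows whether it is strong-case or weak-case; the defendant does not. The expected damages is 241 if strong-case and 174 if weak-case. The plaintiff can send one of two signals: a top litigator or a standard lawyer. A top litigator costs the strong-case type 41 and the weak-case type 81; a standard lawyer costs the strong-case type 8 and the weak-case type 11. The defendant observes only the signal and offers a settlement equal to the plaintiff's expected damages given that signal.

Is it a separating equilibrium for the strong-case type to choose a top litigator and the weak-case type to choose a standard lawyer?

If types separate, top litigator earns payment 241 and standard lawyer earns 174.
Strong-case: top litigator gives 241 − 41 = 200; standard lawyer gives 174 − 8 = 166. No deviation. ✓
Weak-case: standard lawyer gives 174 − 11 = 163; top litigator gives 241 − 81 = 160. No deviation. ✓
Both incentive constraints hold.

Yes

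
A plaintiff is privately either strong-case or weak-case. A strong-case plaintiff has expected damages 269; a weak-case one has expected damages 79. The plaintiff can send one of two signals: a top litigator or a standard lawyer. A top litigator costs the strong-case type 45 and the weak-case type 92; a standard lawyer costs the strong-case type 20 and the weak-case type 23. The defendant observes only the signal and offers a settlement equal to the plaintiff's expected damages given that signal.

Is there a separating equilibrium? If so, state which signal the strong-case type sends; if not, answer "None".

None

Try strong-case → top litigator, weak-case → standard lawyer:
  If types separate, top litigator earns payment 269 and standard lawyer earns 79.
  Strong-case: top litigator gives 269 − 45 = 224; standard lawyer gives 79 − 20 = 59. No deviation. ✓
  Weak-case: standard lawyer gives 79 − 23 = 56; top litigator gives 269 − 92 = 177. Would deviate. ✗
Try strong-case → standard lawyer, weak-case → top litigator:
  If types separate, standard lawyer earns payment 269 and top litigator earns 79.
  Strong-case: standard lawyer gives 269 − 20 = 249; top litigator gives 79 − 45 = 34. No deviation. ✓
  Weak-case: top litigator gives 79 − 92 = -13; standard lawyer gives 269 − 23 = 246. Would deviate. ✗
Neither assignment is incentive-compatible.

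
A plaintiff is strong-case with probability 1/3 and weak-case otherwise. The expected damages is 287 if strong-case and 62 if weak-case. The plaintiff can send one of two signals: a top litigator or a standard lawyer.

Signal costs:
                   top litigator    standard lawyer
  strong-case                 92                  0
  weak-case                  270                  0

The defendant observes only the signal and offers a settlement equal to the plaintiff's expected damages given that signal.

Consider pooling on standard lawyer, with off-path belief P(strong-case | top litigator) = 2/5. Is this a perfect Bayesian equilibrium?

Yes

At the pooled signal (standard lawyer) the defendant holds the prior 1/3 and pays 1/3·287 + 2/3·62 = 137. Off-path (top litigator) belief 2/5 gives 2/5·287 + 3/5·62 = 152.
Strong-case: standard lawyer gives 137 − 0 = 137; top litigator gives 152 − 92 = 60. Stays. ✓
Weak-case: standard lawyer gives 137 − 0 = 137; top litigator gives 152 − 270 = -118. Stays. ✓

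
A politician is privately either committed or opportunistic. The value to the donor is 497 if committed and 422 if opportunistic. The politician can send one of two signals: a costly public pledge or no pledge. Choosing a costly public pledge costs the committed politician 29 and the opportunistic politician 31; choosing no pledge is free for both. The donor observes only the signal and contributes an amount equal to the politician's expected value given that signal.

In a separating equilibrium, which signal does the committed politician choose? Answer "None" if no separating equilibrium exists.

None

Try committed → pledge, opportunistic → no pledge:
  If types separate, pledge earns payment 497 and no pledge earns 422.
  Committed: pledge gives 497 − 29 = 468; no pledge gives 422 − 0 = 422. No deviation. ✓
  Opportunistic: no pledge gives 422 − 0 = 422; pledge gives 497 − 31 = 466. Would deviate. ✗
Try committed → no pledge, opportunistic → pledge:
  If types separate, no pledge earns payment 497 and pledge earns 422.
  Committed: no pledge gives 497 − 0 = 497; pledge gives 422 − 29 = 393. No deviation. ✓
  Opportunistic: pledge gives 422 − 31 = 391; no pledge gives 497 − 0 = 497. Would deviate. ✗
Neither assignment is incentive-compatible.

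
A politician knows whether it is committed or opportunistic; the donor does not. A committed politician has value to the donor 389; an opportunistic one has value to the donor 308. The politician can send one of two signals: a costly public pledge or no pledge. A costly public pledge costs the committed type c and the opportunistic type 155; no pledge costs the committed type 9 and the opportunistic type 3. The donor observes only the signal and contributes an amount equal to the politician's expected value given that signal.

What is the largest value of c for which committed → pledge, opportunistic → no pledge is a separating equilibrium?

90

Under separation: pledge → committed (pays 389); no pledge → opportunistic (pays 308).
Opportunistic: 308 − 3 = 305 ≥ 389 − 155 = 234. Holds regardless of c. ✓
Committed: 389 − c ≥ 308 − 9, so c ≤ 389 − 299 = 90.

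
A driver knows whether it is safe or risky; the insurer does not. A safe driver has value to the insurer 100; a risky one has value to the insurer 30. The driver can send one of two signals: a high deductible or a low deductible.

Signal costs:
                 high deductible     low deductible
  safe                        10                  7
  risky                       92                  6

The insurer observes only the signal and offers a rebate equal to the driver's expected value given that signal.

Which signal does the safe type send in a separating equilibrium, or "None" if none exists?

Try safe → high deductible, risky → low deductible:
  If types separate, high deductible earns payment 100 and low deductible earns 30.
  Safe: high deductible gives 100 − 10 = 90; low deductible gives 30 − 7 = 23. No deviation. ✓
  Risky: low deductible gives 30 − 6 = 24; high deductible gives 100 − 92 = 8. No deviation. ✓
Both hold — the safe type sends high deductible.

high deductible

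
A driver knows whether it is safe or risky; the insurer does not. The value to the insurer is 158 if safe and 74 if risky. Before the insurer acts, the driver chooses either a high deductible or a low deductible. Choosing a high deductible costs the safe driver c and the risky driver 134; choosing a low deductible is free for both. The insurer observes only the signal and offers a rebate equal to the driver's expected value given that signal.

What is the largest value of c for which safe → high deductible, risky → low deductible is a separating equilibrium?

84

Under separation: high deductible → safe (pays 158); low deductible → risky (pays 74).
Risky: 74 − 0 = 74 ≥ 158 − 134 = 24. Holds regardless of c. ✓
Safe: 158 − c ≥ 74 − 0, so c ≤ 158 − 74 = 84.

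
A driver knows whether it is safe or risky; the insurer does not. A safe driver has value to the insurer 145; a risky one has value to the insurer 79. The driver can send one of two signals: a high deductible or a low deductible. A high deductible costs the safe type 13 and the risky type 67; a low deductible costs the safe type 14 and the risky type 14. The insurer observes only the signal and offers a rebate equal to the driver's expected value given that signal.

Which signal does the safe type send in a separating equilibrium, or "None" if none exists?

Try safe → high deductible, risky → low deductible:
  If types separate, high deductible earns payment 145 and low deductible earns 79.
  Safe: high deductible gives 145 − 13 = 132; low deductible gives 79 − 14 = 65. No deviation. ✓
  Risky: low deductible gives 79 − 14 = 65; high deductible gives 145 − 67 = 78. Would deviate. ✗
Try safe → low deductible, risky → high deductible:
  If types separate, low deductible earns payment 145 and high deductible earns 79.
  Safe: low deductible gives 145 − 14 = 131; high deductible gives 79 − 13 = 66. No deviation. ✓
  Risky: high deductible gives 79 − 67 = 12; low deductible gives 145 − 14 = 131. Would deviate. ✗
Neither assignment is incentive-compatible.

None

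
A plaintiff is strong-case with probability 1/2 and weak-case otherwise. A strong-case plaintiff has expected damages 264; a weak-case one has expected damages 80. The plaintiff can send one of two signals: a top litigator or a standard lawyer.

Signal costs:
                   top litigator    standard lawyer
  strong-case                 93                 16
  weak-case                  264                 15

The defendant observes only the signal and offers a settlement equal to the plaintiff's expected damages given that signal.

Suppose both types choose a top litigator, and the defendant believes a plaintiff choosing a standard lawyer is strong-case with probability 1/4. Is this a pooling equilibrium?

On the equilibrium path (top litigator) the defendant holds the prior 1/2 and pays 1/2·264 + 1/2·80 = 172. Off-path (standard lawyer) belief 1/4 gives 1/4·264 + 3/4·80 = 126.
Strong-case: top litigator gives 172 − 93 = 79; standard lawyer gives 126 − 16 = 110. Deviates. ✗
Weak-case: top litigator gives 172 − 264 = -92; standard lawyer gives 126 − 15 = 111. Deviates. ✗

No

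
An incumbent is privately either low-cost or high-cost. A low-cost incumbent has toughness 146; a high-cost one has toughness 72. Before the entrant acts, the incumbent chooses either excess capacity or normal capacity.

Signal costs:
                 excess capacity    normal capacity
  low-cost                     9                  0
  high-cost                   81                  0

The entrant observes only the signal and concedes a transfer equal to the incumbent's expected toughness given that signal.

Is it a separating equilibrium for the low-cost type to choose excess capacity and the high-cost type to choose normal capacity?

Yes

If types separate, excess capacity earns payment 146 and normal capacity earns 72.
Low-cost: excess capacity gives 146 − 9 = 137; normal capacity gives 72 − 0 = 72. No deviation. ✓
High-cost: normal capacity gives 72 − 0 = 72; excess capacity gives 146 − 81 = 65. No deviation. ✓
Neither type gains from mimicking the other.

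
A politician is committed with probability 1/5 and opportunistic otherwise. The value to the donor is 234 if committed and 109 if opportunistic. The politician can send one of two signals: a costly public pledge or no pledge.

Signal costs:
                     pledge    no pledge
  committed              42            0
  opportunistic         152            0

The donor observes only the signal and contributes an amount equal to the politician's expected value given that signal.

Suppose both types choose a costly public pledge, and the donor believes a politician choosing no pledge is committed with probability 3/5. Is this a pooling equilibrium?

At the pooled signal (pledge) the donor holds the prior 1/5 and pays 1/5·234 + 4/5·109 = 134. Off-path (no pledge) belief 3/5 gives 3/5·234 + 2/5·109 = 184.
Committed: pledge gives 134 − 42 = 92; no pledge gives 184 − 0 = 184. Deviates. ✗
Opportunistic: pledge gives 134 − 152 = -18; no pledge gives 184 − 0 = 184. Deviates. ✗

No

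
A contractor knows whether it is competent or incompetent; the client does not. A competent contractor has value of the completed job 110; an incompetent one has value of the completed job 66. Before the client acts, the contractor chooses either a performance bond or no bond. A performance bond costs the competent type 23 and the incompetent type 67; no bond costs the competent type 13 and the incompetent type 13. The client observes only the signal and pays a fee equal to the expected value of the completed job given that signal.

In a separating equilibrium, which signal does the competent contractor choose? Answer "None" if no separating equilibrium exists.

Try competent → bond, incompetent → no bond:
  If types separate, bond earns payment 110 and no bond earns 66.
  Competent: bond gives 110 − 23 = 87; no bond gives 66 − 13 = 53. No deviation. ✓
  Incompetent: no bond gives 66 − 13 = 53; bond gives 110 − 67 = 43. No deviation. ✓
Both hold — the competent type sends bond.

bond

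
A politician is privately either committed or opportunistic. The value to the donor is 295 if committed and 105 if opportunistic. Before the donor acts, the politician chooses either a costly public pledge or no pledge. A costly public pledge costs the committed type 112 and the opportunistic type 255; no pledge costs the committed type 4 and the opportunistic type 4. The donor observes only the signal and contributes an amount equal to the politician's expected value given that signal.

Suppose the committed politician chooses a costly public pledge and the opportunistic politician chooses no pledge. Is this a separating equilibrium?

Yes

Under separation the donor infers type exactly: pledge → committed (pays 295), no pledge → opportunistic (pays 105).
Committed: pledge gives 295 − 112 = 183; no pledge gives 105 − 4 = 101. No deviation. ✓
Opportunistic: no pledge gives 105 − 4 = 101; pledge gives 295 − 255 = 40. No deviation. ✓
Neither type gains from mimicking the other.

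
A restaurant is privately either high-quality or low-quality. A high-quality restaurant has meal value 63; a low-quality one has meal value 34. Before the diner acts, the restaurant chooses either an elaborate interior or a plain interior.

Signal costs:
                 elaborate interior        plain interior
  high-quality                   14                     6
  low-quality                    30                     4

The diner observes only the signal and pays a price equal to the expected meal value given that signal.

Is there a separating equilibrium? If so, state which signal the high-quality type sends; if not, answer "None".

Try high-quality → elaborate interior, low-quality → plain interior:
  If types separate, elaborate interior earns payment 63 and plain interior earns 34.
  High-quality: elaborate interior gives 63 − 14 = 49; plain interior gives 34 − 6 = 28. No deviation. ✓
  Low-quality: plain interior gives 34 − 4 = 30; elaborate interior gives 63 − 30 = 33. Would deviate. ✗
Try high-quality → plain interior, low-quality → elaborate interior:
  If types separate, plain interior earns payment 63 and elaborate interior earns 34.
  High-quality: plain interior gives 63 − 6 = 57; elaborate interior gives 34 − 14 = 20. No deviation. ✓
  Low-quality: elaborate interior gives 34 − 30 = 4; plain interior gives 63 − 4 = 59. Would deviate. ✗
Neither assignment is incentive-compatible.

None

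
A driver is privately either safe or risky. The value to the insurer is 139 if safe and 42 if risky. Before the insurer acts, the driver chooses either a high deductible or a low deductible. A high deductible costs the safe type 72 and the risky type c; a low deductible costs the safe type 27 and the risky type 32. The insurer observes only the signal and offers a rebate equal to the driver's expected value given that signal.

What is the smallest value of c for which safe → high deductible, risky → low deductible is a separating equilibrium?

Under separation: high deductible → safe (pays 139); low deductible → risky (pays 42).
Safe: 139 − 72 = 67 ≥ 42 − 27 = 15. Holds regardless of c. ✓
Risky: 42 − 32 ≥ 139 − c, so c ≥ 139 − 10 = 129.

129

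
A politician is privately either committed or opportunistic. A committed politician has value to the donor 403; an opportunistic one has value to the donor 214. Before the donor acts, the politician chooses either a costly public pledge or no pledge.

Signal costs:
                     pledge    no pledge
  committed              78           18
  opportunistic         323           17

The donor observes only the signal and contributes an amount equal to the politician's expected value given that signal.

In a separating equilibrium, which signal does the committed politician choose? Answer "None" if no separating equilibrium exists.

Try committed → pledge, opportunistic → no pledge:
  If types separate, pledge earns payment 403 and no pledge earns 214.
  Committed: pledge gives 403 − 78 = 325; no pledge gives 214 − 18 = 196. No deviation. ✓
  Opportunistic: no pledge gives 214 − 17 = 197; pledge gives 403 − 323 = 80. No deviation. ✓
Both hold — the committed type sends pledge.

pledge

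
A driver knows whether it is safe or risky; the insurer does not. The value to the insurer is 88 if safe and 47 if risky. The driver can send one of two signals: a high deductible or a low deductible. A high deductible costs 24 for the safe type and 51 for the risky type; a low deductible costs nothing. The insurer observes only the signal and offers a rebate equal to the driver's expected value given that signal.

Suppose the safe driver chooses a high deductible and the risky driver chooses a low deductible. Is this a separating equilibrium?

If types separate, high deductible earns payment 88 and low deductible earns 47.
Safe: high deductible gives 88 − 24 = 64; low deductible gives 47 − 0 = 47. No deviation. ✓
Risky: low deductible gives 47 − 0 = 47; high deductible gives 88 − 51 = 37. No deviation. ✓
Neither type gains from mimicking the other.

Yes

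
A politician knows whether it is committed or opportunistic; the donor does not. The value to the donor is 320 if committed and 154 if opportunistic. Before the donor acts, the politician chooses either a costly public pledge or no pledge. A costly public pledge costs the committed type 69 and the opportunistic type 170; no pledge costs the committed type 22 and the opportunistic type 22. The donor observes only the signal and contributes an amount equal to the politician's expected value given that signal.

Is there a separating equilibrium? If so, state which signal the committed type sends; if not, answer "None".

Try committed → pledge, opportunistic → no pledge:
  If types separate, pledge earns payment 320 and no pledge earns 154.
  Committed: pledge gives 320 − 69 = 251; no pledge gives 154 − 22 = 132. No deviation. ✓
  Opportunistic: no pledge gives 154 − 22 = 132; pledge gives 320 − 170 = 150. Would deviate. ✗
Try committed → no pledge, opportunistic → pledge:
  If types separate, no pledge earns payment 320 and pledge earns 154.
  Committed: no pledge gives 320 − 22 = 298; pledge gives 154 − 69 = 85. No deviation. ✓
  Opportunistic: pledge gives 154 − 170 = -16; no pledge gives 320 − 22 = 298. Would deviate. ✗
Neither assignment is incentive-compatible.

None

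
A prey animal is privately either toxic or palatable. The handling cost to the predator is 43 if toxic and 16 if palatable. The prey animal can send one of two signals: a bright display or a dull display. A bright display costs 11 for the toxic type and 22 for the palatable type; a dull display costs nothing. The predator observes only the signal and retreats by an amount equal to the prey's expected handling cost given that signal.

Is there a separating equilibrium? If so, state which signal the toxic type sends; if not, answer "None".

None

Try toxic → bright display, palatable → dull display:
  Under separation the predator infers type exactly: bright display → toxic (pays 43), dull display → palatable (pays 16).
  Toxic: bright display gives 43 − 11 = 32; dull display gives 16 − 0 = 16. No deviation. ✓
  Palatable: dull display gives 16 − 0 = 16; bright display gives 43 − 22 = 21. Would deviate. ✗
Try toxic → dull display, palatable → bright display:
  Under separation the predator infers type exactly: dull display → toxic (pays 43), bright display → palatable (pays 16).
  Toxic: dull display gives 43 − 0 = 43; bright display gives 16 − 11 = 5. No deviation. ✓
  Palatable: bright display gives 16 − 22 = -6; dull display gives 43 − 0 = 43. Would deviate. ✗
Neither assignment is incentive-compatible.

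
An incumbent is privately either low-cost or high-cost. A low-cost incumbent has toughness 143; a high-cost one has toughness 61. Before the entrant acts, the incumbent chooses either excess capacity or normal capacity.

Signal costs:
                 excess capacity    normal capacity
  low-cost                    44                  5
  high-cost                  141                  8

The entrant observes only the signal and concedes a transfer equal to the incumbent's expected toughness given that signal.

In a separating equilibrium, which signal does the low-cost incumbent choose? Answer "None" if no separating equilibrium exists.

Try low-cost → excess capacity, high-cost → normal capacity:
  If types separate, excess capacity earns payment 143 and normal capacity earns 61.
  Low-cost: excess capacity gives 143 − 44 = 99; normal capacity gives 61 − 5 = 56. No deviation. ✓
  High-cost: normal capacity gives 61 − 8 = 53; excess capacity gives 143 − 141 = 2. No deviation. ✓
Both hold — the low-cost type sends excess capacity.

excess capacity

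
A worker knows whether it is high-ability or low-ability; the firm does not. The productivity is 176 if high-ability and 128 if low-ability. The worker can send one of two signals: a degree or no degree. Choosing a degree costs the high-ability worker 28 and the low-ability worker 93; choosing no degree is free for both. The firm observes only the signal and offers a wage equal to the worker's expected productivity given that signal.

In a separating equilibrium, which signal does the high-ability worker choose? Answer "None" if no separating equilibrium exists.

degree

Try high-ability → degree, low-ability → no degree:
  Under separation the firm infers type exactly: degree → high-ability (pays 176), no degree → low-ability (pays 128).
  High-ability: degree gives 176 − 28 = 148; no degree gives 128 − 0 = 128. No deviation. ✓
  Low-ability: no degree gives 128 − 0 = 128; degree gives 176 − 93 = 83. No deviation. ✓
Both hold — the high-ability type sends degree.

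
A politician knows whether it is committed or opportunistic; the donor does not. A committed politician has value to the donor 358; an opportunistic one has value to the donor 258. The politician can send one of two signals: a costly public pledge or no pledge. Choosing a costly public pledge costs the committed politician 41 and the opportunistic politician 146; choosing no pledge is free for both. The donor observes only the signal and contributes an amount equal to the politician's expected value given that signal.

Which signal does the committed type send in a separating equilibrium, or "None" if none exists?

pledge

Try committed → pledge, opportunistic → no pledge:
  Under separation the donor infers type exactly: pledge → committed (pays 358), no pledge → opportunistic (pays 258).
  Committed: pledge gives 358 − 41 = 317; no pledge gives 258 − 0 = 258. No deviation. ✓
  Opportunistic: no pledge gives 258 − 0 = 258; pledge gives 358 − 146 = 212. No deviation. ✓
Both hold — the committed type sends pledge.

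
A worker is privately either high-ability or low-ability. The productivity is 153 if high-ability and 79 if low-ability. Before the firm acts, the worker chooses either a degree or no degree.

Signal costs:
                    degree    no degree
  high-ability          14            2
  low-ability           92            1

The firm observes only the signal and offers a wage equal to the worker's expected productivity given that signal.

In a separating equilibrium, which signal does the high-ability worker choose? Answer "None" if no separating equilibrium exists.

Try high-ability → degree, low-ability → no degree:
  If types separate, degree earns payment 153 and no degree earns 79.
  High-ability: degree gives 153 − 14 = 139; no degree gives 79 − 2 = 77. No deviation. ✓
  Low-ability: no degree gives 79 − 1 = 78; degree gives 153 − 92 = 61. No deviation. ✓
Both hold — the high-ability type sends degree.

degree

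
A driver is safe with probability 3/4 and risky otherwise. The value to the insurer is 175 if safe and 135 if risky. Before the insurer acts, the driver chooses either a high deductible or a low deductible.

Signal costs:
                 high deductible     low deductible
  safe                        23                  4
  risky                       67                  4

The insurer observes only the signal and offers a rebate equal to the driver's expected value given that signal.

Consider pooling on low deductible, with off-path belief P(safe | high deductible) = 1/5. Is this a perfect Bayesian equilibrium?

Yes

At the pooled signal (low deductible) the insurer holds the prior 3/4 and pays 3/4·175 + 1/4·135 = 165. Off-path (high deductible) belief 1/5 gives 1/5·175 + 4/5·135 = 143.
Safe: low deductible gives 165 − 4 = 161; high deductible gives 143 − 23 = 120. Stays. ✓
Risky: low deductible gives 165 − 4 = 161; high deductible gives 143 − 67 = 76. Stays. ✓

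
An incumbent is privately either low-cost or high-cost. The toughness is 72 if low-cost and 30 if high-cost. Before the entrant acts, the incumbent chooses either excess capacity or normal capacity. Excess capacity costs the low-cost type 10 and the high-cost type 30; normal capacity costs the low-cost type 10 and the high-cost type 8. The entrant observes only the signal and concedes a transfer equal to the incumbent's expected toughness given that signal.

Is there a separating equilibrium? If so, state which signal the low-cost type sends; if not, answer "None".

None

Try low-cost → excess capacity, high-cost → normal capacity:
  If types separate, excess capacity earns payment 72 and normal capacity earns 30.
  Low-cost: excess capacity gives 72 − 10 = 62; normal capacity gives 30 − 10 = 20. No deviation. ✓
  High-cost: normal capacity gives 30 − 8 = 22; excess capacity gives 72 − 30 = 42. Would deviate. ✗
Try low-cost → normal capacity, high-cost → excess capacity:
  If types separate, normal capacity earns payment 72 and excess capacity earns 30.
  Low-cost: normal capacity gives 72 − 10 = 62; excess capacity gives 30 − 10 = 20. No deviation. ✓
  High-cost: excess capacity gives 30 − 30 = 0; normal capacity gives 72 − 8 = 64. Would deviate. ✗
Neither assignment is incentive-compatible.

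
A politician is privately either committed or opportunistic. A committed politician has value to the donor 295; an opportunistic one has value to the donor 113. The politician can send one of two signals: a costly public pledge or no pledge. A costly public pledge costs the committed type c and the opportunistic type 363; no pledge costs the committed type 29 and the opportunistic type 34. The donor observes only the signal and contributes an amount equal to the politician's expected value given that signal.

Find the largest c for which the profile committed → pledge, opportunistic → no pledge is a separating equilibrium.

211

Under separation: pledge → committed (pays 295); no pledge → opportunistic (pays 113).
Opportunistic: 113 − 34 = 79 ≥ 295 − 363 = -68. Holds regardless of c. ✓
Committed: 295 − c ≥ 113 − 29, so c ≤ 295 − 84 = 211.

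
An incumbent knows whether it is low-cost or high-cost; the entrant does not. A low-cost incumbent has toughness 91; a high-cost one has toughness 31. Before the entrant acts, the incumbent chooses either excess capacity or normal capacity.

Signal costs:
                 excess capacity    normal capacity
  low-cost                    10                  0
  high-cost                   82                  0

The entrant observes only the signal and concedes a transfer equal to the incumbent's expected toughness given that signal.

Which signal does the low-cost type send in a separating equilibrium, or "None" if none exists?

Try low-cost → excess capacity, high-cost → normal capacity:
  Under separation the entrant infers type exactly: excess capacity → low-cost (pays 91), normal capacity → high-cost (pays 31).
  Low-cost: excess capacity gives 91 − 10 = 81; normal capacity gives 31 − 0 = 31. No deviation. ✓
  High-cost: normal capacity gives 31 − 0 = 31; excess capacity gives 91 − 82 = 9. No deviation. ✓
Both hold — the low-cost type sends excess capacity.

excess capacity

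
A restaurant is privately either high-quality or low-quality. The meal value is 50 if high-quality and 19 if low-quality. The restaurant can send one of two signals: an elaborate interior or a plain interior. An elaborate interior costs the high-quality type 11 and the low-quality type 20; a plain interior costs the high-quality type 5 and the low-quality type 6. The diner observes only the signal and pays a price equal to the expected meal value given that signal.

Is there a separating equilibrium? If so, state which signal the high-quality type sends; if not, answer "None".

None

Try high-quality → elaborate interior, low-quality → plain interior:
  Under separation the diner infers type exactly: elaborate interior → high-quality (pays 50), plain interior → low-quality (pays 19).
  High-quality: elaborate interior gives 50 − 11 = 39; plain interior gives 19 − 5 = 14. No deviation. ✓
  Low-quality: plain interior gives 19 − 6 = 13; elaborate interior gives 50 − 20 = 30. Would deviate. ✗
Try high-quality → plain interior, low-quality → elaborate interior:
  Under separation the diner infers type exactly: plain interior → high-quality (pays 50), elaborate interior → low-quality (pays 19).
  High-quality: plain interior gives 50 − 5 = 45; elaborate interior gives 19 − 11 = 8. No deviation. ✓
  Low-quality: elaborate interior gives 19 − 20 = -1; plain interior gives 50 − 6 = 44. Would deviate. ✗
Neither assignment is incentive-compatible.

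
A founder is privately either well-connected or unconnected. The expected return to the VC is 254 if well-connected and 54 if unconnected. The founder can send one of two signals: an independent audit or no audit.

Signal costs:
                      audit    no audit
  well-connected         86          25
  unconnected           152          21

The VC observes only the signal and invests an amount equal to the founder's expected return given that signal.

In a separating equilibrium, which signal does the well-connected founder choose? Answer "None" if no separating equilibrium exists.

None

Try well-connected → audit, unconnected → no audit:
  If types separate, audit earns payment 254 and no audit earns 54.
  Well-connected: audit gives 254 − 86 = 168; no audit gives 54 − 25 = 29. No deviation. ✓
  Unconnected: no audit gives 54 − 21 = 33; audit gives 254 − 152 = 102. Would deviate. ✗
Try well-connected → no audit, unconnected → audit:
  If types separate, no audit earns payment 254 and audit earns 54.
  Well-connected: no audit gives 254 − 25 = 229; audit gives 54 − 86 = -32. No deviation. ✓
  Unconnected: audit gives 54 − 152 = -98; no audit gives 254 − 21 = 233. Would deviate. ✗
Neither assignment is incentive-compatible.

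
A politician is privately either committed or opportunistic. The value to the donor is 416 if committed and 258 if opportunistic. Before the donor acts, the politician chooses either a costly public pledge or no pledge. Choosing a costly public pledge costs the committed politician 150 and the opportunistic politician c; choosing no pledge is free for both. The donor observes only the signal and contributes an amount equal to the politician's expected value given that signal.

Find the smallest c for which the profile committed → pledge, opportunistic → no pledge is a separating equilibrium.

Under separation: pledge → committed (pays 416); no pledge → opportunistic (pays 258).
Committed: 416 − 150 = 266 ≥ 258 − 0 = 258. Holds regardless of c. ✓
Opportunistic: 258 − 0 ≥ 416 − c, so c ≥ 416 − 258 = 158.

158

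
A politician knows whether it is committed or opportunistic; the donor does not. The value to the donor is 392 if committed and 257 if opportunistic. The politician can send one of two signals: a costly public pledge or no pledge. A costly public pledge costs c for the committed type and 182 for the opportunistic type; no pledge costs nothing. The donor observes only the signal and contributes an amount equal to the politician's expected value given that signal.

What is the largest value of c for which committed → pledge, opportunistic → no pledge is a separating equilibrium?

135

Under separation: pledge → committed (pays 392); no pledge → opportunistic (pays 257).
Opportunistic: 257 − 0 = 257 ≥ 392 − 182 = 210. Holds regardless of c. ✓
Committed: 392 − c ≥ 257 − 0, so c ≤ 392 − 257 = 135.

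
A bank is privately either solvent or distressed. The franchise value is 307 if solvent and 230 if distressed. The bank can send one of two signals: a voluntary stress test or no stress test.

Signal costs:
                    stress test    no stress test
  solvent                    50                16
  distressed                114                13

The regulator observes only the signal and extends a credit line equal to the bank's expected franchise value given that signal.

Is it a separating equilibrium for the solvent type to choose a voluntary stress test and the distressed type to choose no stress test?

Yes

Under separation the regulator infers type exactly: stress test → solvent (pays 307), no stress test → distressed (pays 230).
Solvent: stress test gives 307 − 50 = 257; no stress test gives 230 − 16 = 214. No deviation. ✓
Distressed: no stress test gives 230 − 13 = 217; stress test gives 307 − 114 = 193. No deviation. ✓
Both incentive constraints hold.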